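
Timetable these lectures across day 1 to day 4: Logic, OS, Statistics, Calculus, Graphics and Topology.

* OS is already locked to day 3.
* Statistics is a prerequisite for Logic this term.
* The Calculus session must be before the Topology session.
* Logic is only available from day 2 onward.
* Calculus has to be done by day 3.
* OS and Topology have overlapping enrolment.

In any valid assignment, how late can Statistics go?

Downstream work caps Statistics at day 3.
Statistics at day 3 is achievable: Graphics -> day 1, Calculus -> day 1, Statistics -> day 3, OS -> day 3, Logic -> day 4, Topology -> day 2.

day 3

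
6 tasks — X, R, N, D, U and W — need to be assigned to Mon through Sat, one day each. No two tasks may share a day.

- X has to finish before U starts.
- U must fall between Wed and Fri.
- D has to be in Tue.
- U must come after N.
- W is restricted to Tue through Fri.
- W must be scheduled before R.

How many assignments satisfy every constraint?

Splitting on X: it can be Mon (3), Wed (2), Thu (1). Listing each branch's schedules as (R, N, D, U, W):
X=Mon: (Sat,Wed,Tue,Thu,Fri) (Sat,Wed,Tue,Fri,Thu) (Sat,Thu,Tue,Fri,Wed) — 3.
X=Wed: (Sat,Mon,Tue,Thu,Fri) (Sat,Mon,Tue,Fri,Thu) — 2.
X=Thu: (Sat,Mon,Tue,Fri,Wed) — 1.
Summing: 3 + 2 + 1 = 6.

6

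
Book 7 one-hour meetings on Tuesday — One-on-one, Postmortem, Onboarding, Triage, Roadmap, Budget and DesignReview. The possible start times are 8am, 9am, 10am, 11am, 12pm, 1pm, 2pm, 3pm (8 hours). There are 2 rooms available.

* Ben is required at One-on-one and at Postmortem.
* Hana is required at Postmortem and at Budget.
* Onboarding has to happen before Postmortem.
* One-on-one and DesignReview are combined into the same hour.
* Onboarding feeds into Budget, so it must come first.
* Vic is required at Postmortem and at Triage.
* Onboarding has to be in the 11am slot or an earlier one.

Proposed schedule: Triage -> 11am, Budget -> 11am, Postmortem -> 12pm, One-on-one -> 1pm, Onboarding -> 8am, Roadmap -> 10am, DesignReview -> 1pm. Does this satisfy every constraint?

Valid

Onboarding feeds into Budget, so it must come first — holds.
Ben is required at One-on-one and at Postmortem — holds.
Vic is required at Postmortem and at Triage — holds.
One-on-one and DesignReview are combined into the same hour — holds.
Onboarding has to happen before Postmortem — holds.
Onboarding has to be in the 11am slot or an earlier one — holds.
There are 2 rooms available — holds.
Hana is required at Postmortem and at Budget — holds.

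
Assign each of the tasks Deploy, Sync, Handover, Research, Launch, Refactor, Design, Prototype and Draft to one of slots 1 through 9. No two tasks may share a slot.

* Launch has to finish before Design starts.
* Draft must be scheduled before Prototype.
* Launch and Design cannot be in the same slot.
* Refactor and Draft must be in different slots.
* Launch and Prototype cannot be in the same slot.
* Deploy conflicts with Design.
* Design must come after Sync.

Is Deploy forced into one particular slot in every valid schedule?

Deploy can be 1 (e.g. Sync in 2; Design in 4; Prototype in 6; Deploy in 1; Refactor in 9; Launch in 3; Handover in 7; Draft in 5; Research in 8) or 2 (e.g. Prototype in 6, Deploy in 2, Handover in 7, Refactor in 9, Research in 8, Design in 4, Launch in 3, Sync in 1, Draft in 5).

No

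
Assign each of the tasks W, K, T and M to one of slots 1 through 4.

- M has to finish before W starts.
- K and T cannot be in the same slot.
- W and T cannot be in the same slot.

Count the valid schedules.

Splitting on W: it can be 2 (9), 3 (18), 4 (27). Listing each branch's schedules as (K, T, M):
W=2: (1,3,1) (1,4,1) (2,1,1) (2,3,1) (2,4,1) (3,1,1) (3,4,1) (4,1,1) (4,3,1) — 9.
W=3: (1,2,1) (1,2,2) (1,4,1) (1,4,2) (2,1,1) (2,1,2) (2,4,1) (2,4,2) (3,1,1) (3,1,2) (3,2,1) (3,2,2) (3,4,1) (3,4,2) (4,1,1) (4,1,2) (4,2,1) (4,2,2) — 18.
W=4: (1,2,1) (1,2,2) (1,2,3) (1,3,1) (1,3,2) (1,3,3) (2,1,1) (2,1,2) (2,1,3) (2,3,1) (2,3,2) (2,3,3) (3,1,1) (3,1,2) (3,1,3) (3,2,1) (3,2,2) (3,2,3) (4,1,1) (4,1,2) (4,1,3) (4,2,1) (4,2,2) (4,2,3) (4,3,1) (4,3,2) (4,3,3) — 27.
Summing: 9 + 18 + 27 = 54.

54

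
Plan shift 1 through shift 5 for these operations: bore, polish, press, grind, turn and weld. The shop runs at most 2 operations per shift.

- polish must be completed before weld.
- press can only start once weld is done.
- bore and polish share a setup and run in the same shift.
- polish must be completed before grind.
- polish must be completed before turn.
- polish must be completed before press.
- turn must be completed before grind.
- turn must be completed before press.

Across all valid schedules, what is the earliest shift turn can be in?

Precedence pushes turn to at least shift 2; downstream work caps turn at shift 4.
turn at shift 2 is achievable: weld=shift 2; bore=shift 1; turn=shift 2; grind=shift 3; press=shift 3; polish=shift 1.

shift 2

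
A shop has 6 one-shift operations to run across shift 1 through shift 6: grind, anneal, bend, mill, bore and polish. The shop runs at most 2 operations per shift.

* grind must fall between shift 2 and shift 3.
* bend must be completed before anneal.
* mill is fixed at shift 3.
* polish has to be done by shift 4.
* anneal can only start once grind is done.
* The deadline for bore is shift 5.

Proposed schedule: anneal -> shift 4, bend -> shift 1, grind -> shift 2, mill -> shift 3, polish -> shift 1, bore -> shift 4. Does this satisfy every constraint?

Yes

mill is fixed at shift 3 — holds.
grind must fall between shift 2 and shift 3 — holds.
The shop runs at most 2 operations per shift — holds.
anneal can only start once grind is done — holds.
polish has to be done by shift 4 — holds.
The deadline for bore is shift 5 — holds.
bend must be completed before anneal — holds.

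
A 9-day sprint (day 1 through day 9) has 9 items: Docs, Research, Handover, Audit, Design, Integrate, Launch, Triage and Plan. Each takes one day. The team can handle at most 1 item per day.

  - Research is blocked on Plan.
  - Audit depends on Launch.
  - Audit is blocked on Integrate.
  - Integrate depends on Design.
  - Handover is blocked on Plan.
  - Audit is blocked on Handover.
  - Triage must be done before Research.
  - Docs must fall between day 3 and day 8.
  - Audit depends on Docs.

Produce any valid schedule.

Research in day 9, Plan in day 1, Launch in day 6, Handover in day 2, Design in day 4, Integrate in day 5, Audit in day 7, Triage in day 8, Docs in day 3

Checking: Launch(day 6) before Audit(day 7); Design(day 4) before Integrate(day 5); Integrate(day 5) before Audit(day 7); Plan(day 1) before Handover(day 2); Docs(day 3) before Audit(day 7); Handover(day 2) before Audit(day 7); Plan(day 1) before Research(day 9); Triage(day 8) before Research(day 9); Docs=day 3 in [day 3,day 8]; max 1 per day (cap 1).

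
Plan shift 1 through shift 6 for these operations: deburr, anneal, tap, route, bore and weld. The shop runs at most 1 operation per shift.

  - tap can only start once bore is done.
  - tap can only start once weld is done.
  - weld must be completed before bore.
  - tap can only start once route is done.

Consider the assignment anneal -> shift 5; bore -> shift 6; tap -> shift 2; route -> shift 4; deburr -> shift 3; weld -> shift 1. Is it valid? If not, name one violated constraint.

No. tap can only start once bore is done is not satisfied.

tap can only start once bore is done — violated.
The shop runs at most 1 operation per shift — holds.
weld must be completed before bore — holds.
tap can only start once route is done — violated.
tap can only start once weld is done — holds.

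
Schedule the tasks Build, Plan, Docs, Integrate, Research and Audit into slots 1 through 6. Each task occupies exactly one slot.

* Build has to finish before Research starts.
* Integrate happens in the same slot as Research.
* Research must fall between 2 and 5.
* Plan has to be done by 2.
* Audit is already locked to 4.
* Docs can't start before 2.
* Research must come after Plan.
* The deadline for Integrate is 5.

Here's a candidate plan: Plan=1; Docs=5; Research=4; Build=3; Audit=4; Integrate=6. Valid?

Invalid. The deadline for Integrate is 5.

The deadline for Integrate is 5 — violated.
Plan has to be done by 2 — holds.
Research must come after Plan — holds.
Build has to finish before Research starts — holds.
Research must fall between 2 and 5 — holds.
Integrate happens in the same slot as Research — violated.
Audit is already locked to 4 — holds.
Docs can't start before 2 — holds.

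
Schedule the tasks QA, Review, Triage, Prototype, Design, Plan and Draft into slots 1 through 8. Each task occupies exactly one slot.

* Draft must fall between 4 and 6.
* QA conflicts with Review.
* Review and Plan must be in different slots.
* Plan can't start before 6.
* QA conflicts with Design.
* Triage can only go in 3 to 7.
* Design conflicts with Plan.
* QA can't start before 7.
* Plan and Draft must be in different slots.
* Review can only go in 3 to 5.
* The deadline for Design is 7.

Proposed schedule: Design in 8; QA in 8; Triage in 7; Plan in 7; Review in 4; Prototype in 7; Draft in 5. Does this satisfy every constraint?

No. The deadline for Design is 7 is not satisfied.

Review can only go in 3 to 5 — holds.
Plan can't start before 6 — holds.
QA conflicts with Review — holds.
Triage can only go in 3 to 7 — holds.
Draft must fall between 4 and 6 — holds.
Review and Plan must be in different slots — holds.
Design conflicts with Plan — holds.
Plan and Draft must be in different slots — holds.
QA can't start before 7 — holds.
The deadline for Design is 7 — violated.
QA conflicts with Design — violated.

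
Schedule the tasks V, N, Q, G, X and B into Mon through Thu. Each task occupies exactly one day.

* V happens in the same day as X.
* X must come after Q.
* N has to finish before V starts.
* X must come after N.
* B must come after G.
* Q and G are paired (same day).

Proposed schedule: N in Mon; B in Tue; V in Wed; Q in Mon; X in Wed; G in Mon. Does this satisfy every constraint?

Valid

X must come after Q — holds.
B must come after G — holds.
Q and G are paired (same day) — holds.
N has to finish before V starts — holds.
X must come after N — holds.
V happens in the same day as X — holds.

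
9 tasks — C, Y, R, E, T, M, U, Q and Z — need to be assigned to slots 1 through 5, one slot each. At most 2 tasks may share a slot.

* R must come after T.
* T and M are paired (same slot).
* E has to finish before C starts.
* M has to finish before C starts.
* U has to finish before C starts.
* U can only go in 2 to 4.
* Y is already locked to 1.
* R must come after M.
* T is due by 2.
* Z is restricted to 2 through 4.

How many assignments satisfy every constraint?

Splitting on C: it can be 4 (8), 5 (42). Listing each branch's schedules as (Y, R, E, T, M, U, Q, Z):
C=4: (1,3,1,2,2,3,5,4) (1,4,1,2,2,3,5,3) (1,5,1,2,2,3,3,4) (1,5,1,2,2,3,4,3) (1,5,1,2,2,3,5,3) (1,5,1,2,2,3,5,4) (1,5,3,2,2,3,1,4) (1,5,3,2,2,3,5,4) — 8.
C=5: (1,3,1,2,2,3,4,4) (1,3,1,2,2,3,5,4) (1,3,1,2,2,4,3,4) (1,3,1,2,2,4,4,3) (1,3,1,2,2,4,5,3) (1,3,1,2,2,4,5,4) (1,3,3,2,2,4,1,4) (1,3,3,2,2,4,5,4) (1,3,4,2,2,3,1,4) (1,3,4,2,2,3,5,4) (1,3,4,2,2,4,1,3) (1,3,4,2,2,4,5,3) (1,4,1,2,2,3,3,4) (1,4,1,2,2,3,4,3) (1,4,1,2,2,3,5,3) (1,4,1,2,2,3,5,4) (1,4,1,2,2,4,3,3) (1,4,1,2,2,4,5,3) (1,4,3,2,2,3,1,4) (1,4,3,2,2,3,5,4) (1,4,3,2,2,4,1,3) (1,4,3,2,2,4,5,3) (1,4,4,2,2,3,1,3) (1,4,4,2,2,3,5,3) (1,5,1,2,2,3,3,4) (1,5,1,2,2,3,4,3) (1,5,1,2,2,3,4,4) (1,5,1,2,2,4,3,3) (1,5,1,2,2,4,3,4) (1,5,1,2,2,4,4,3) (1,5,3,2,2,3,1,4) (1,5,3,2,2,3,4,4) (1,5,3,2,2,4,1,3) (1,5,3,2,2,4,1,4) (1,5,3,2,2,4,3,4) (1,5,3,2,2,4,4,3) (1,5,4,2,2,3,1,3) (1,5,4,2,2,3,1,4) (1,5,4,2,2,3,3,4) (1,5,4,2,2,3,4,3) (1,5,4,2,2,4,1,3) (1,5,4,2,2,4,3,3) — 42.
Summing: 8 + 42 = 50.

50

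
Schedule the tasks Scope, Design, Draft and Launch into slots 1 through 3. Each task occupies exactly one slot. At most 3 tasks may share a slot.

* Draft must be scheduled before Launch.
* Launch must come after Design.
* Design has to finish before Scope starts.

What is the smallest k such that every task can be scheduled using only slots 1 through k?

The precedence chain requires at least 2 distinct slots.
With at most 3 per slot and 4 tasks, at least 2 slots are needed.
2 works (last occupied slot: 2): for example Launch -> 2, Scope -> 2, Draft -> 1, Design -> 1.

2 slots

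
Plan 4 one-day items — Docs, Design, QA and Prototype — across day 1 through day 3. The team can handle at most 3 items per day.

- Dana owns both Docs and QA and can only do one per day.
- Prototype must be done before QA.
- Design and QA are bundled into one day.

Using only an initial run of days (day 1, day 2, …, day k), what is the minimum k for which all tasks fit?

2 days

The precedence chain requires at least 2 distinct days.
With at most 3 per day and 4 tasks, at least 2 days are needed.
2 works (last occupied day: day 2): for example Prototype -> day 1, QA -> day 2, Docs -> day 1, Design -> day 2.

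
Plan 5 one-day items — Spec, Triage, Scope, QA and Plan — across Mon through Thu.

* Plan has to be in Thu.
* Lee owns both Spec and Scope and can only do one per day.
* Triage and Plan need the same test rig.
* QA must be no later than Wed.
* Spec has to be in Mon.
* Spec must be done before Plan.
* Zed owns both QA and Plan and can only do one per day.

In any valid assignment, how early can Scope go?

Scope at Tue is achievable: Triage -> Mon, Plan -> Thu, Spec -> Mon, QA -> Mon, Scope -> Tue.
Nothing earlier works — the conflict constraints rule out every day before Tue.

Tue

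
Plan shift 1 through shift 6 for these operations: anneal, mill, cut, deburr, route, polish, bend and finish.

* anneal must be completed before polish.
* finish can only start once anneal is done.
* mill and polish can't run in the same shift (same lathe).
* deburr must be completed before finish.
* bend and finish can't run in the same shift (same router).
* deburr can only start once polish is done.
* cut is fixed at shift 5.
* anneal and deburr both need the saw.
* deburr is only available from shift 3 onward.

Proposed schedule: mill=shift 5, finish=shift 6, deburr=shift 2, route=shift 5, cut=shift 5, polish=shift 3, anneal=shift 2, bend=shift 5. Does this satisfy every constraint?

Invalid. anneal and deburr both need the saw.

deburr must be completed before finish — holds.
bend and finish can't run in the same shift (same router) — holds.
deburr can only start once polish is done — violated.
deburr is only available from shift 3 onward — violated.
cut is fixed at shift 5 — holds.
finish can only start once anneal is done — holds.
anneal must be completed before polish — holds.
mill and polish can't run in the same shift (same lathe) — holds.
anneal and deburr both need the saw — violated.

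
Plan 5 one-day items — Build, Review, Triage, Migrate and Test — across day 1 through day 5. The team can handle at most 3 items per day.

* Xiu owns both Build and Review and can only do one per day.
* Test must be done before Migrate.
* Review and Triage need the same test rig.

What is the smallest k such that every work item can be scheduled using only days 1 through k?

The precedence chain requires at least 2 distinct days.
With at most 3 per day and 5 work items, at least 2 days are needed.
2 works (last occupied day: day 2): for example Triage=day 1, Migrate=day 2, Review=day 2, Build=day 1, Test=day 1.

2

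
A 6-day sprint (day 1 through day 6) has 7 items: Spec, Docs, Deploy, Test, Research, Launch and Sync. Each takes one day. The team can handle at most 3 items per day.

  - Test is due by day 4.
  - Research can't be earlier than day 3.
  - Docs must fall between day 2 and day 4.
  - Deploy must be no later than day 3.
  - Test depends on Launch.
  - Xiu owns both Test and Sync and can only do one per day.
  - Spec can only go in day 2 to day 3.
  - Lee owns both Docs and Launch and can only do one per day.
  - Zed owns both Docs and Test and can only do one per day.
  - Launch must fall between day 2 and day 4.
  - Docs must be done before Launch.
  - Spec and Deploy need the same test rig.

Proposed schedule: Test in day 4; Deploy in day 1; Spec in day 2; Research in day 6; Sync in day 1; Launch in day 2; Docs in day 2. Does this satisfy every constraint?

Invalid. Lee owns both Docs and Launch and can only do one per day.

Docs must fall between day 2 and day 4 — holds.
Xiu owns both Test and Sync and can only do one per day — holds.
Docs must be done before Launch — violated.
Zed owns both Docs and Test and can only do one per day — holds.
Test depends on Launch — holds.
The team can handle at most 3 items per day — holds.
Lee owns both Docs and Launch and can only do one per day — violated.
Launch must fall between day 2 and day 4 — holds.
Spec can only go in day 2 to day 3 — holds.
Test is due by day 4 — holds.
Spec and Deploy need the same test rig — holds.
Research can't be earlier than day 3 — holds.
Deploy must be no later than day 3 — holds.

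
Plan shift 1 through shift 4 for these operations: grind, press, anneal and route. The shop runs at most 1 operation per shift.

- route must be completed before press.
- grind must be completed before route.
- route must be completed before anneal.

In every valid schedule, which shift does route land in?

shift 2

Precedence pushes route to at least shift 2; downstream work caps route at shift 3.
So route is pinned to shift 2.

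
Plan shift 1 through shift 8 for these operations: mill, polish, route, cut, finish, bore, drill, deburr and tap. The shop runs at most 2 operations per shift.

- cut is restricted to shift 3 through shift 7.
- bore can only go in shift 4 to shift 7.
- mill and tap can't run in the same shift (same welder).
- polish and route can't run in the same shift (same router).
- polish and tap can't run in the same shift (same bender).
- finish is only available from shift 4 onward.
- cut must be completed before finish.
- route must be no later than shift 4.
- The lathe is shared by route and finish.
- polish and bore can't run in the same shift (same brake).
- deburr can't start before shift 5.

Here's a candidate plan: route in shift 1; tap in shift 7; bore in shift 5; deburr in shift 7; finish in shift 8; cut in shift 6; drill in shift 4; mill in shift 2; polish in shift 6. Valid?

polish and route can't run in the same shift (same router) — holds.
cut must be completed before finish — holds.
The lathe is shared by route and finish — holds.
deburr can't start before shift 5 — holds.
cut is restricted to shift 3 through shift 7 — holds.
route must be no later than shift 4 — holds.
finish is only available from shift 4 onward — holds.
The shop runs at most 2 operations per shift — holds.
bore can only go in shift 4 to shift 7 — holds.
mill and tap can't run in the same shift (same welder) — holds.
polish and tap can't run in the same shift (same bender) — holds.
polish and bore can't run in the same shift (same brake) — holds.

Yes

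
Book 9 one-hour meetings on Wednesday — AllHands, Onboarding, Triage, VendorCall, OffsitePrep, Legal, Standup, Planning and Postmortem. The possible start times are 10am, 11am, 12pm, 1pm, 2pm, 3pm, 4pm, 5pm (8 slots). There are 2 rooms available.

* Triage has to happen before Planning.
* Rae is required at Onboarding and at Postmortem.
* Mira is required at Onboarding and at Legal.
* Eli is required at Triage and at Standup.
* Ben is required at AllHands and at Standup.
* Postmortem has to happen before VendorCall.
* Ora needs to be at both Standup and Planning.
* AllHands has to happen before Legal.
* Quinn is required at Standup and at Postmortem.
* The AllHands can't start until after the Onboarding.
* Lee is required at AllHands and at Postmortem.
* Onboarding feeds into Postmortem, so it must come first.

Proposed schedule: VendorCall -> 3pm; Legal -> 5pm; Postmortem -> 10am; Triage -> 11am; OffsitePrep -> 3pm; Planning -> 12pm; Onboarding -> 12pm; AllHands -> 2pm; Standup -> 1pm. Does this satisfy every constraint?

No. Onboarding feeds into Postmortem, so it must come first is not satisfied.

Ben is required at AllHands and at Standup — holds.
Postmortem has to happen before VendorCall — holds.
Ora needs to be at both Standup and Planning — holds.
Quinn is required at Standup and at Postmortem — holds.
The AllHands can't start until after the Onboarding — holds.
AllHands has to happen before Legal — holds.
Lee is required at AllHands and at Postmortem — holds.
There are 2 rooms available — holds.
Triage has to happen before Planning — holds.
Mira is required at Onboarding and at Legal — holds.
Eli is required at Triage and at Standup — holds.
Onboarding feeds into Postmortem, so it must come first — violated.
Rae is required at Onboarding and at Postmortem — holds.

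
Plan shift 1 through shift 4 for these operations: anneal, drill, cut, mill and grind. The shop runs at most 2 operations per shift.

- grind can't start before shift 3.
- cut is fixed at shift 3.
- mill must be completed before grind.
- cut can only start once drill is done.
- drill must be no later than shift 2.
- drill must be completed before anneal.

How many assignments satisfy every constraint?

19

Splitting on anneal: it can be shift 2 (5), shift 3 (4), shift 4 (10). Listing each branch's schedules as (drill, cut, mill, grind) by shift number:
anneal=shift 2: (1,3,1,3) (1,3,1,4) (1,3,2,3) (1,3,2,4) (1,3,3,4) — 5.
anneal=shift 3: (1,3,1,4) (1,3,2,4) (2,3,1,4) (2,3,2,4) — 4.
anneal=shift 4: (1,3,1,3) (1,3,1,4) (1,3,2,3) (1,3,2,4) (1,3,3,4) (2,3,1,3) (2,3,1,4) (2,3,2,3) (2,3,2,4) (2,3,3,4) — 10.
Summing: 5 + 4 + 10 = 19.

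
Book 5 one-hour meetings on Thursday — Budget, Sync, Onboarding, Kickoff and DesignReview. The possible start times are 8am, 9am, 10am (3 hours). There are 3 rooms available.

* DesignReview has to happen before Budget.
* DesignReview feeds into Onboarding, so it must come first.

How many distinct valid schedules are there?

Splitting on Budget: it can be 9am (17), 10am (25). Listing each branch's schedules as (Sync, Onboarding, Kickoff, DesignReview):
Budget=9am: (8am,9am,8am,8am) (8am,9am,9am,8am) (8am,9am,10am,8am) (8am,10am,8am,8am) (8am,10am,9am,8am) (8am,10am,10am,8am) (9am,9am,8am,8am) (9am,9am,10am,8am) (9am,10am,8am,8am) (9am,10am,9am,8am) (9am,10am,10am,8am) (10am,9am,8am,8am) (10am,9am,9am,8am) (10am,9am,10am,8am) (10am,10am,8am,8am) (10am,10am,9am,8am) (10am,10am,10am,8am) — 17.
Budget=10am: (8am,9am,8am,8am) (8am,9am,9am,8am) (8am,9am,10am,8am) (8am,10am,8am,8am) (8am,10am,8am,9am) (8am,10am,9am,8am) (8am,10am,9am,9am) (8am,10am,10am,8am) (8am,10am,10am,9am) (9am,9am,8am,8am) (9am,9am,9am,8am) (9am,9am,10am,8am) (9am,10am,8am,8am) (9am,10am,8am,9am) (9am,10am,9am,8am) (9am,10am,9am,9am) (9am,10am,10am,8am) (9am,10am,10am,9am) (10am,9am,8am,8am) (10am,9am,9am,8am) (10am,9am,10am,8am) (10am,10am,8am,8am) (10am,10am,8am,9am) (10am,10am,9am,8am) (10am,10am,9am,9am) — 25.
Summing: 17 + 25 = 42.

42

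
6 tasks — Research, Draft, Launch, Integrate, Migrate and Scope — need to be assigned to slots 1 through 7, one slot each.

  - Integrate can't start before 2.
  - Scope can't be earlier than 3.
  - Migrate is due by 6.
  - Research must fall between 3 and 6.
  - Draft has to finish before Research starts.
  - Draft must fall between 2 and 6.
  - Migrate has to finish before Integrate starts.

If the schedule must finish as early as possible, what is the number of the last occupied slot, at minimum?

The precedence chain requires at least 2 distinct slots.
Research can't be placed before 3, so the schedule must run through at least slot 3.
3 works (last occupied slot: 3): for example Migrate=1, Scope=3, Research=3, Draft=2, Launch=1, Integrate=2.

slot 3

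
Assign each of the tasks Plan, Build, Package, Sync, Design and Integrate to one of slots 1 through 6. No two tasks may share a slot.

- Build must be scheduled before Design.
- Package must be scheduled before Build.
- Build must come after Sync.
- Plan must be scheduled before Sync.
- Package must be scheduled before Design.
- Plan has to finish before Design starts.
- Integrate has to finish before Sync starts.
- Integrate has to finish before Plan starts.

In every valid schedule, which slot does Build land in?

5

Precedence pushes Build to at least 4; downstream work caps Build at 5.
So Build is pinned to 5.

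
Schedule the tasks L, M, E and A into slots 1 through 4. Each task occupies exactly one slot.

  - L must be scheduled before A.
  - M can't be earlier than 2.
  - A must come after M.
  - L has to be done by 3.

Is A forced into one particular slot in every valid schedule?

A can be 3 (e.g. A=3; M=2; L=1; E=1) or 4 (e.g. M in 2, A in 4, E in 1, L in 1).

No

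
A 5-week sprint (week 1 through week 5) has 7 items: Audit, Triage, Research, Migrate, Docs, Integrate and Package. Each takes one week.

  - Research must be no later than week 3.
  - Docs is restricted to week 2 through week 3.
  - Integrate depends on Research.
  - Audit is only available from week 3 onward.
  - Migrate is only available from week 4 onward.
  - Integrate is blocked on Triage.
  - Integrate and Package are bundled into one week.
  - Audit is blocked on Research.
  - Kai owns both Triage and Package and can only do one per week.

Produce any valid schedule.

Integrate in week 2; Triage in week 1; Audit in week 3; Migrate in week 4; Package in week 2; Research in week 1; Docs in week 2

Checking: Research(week 1) before Audit(week 3); Triage(week 1) before Integrate(week 2); Research(week 1) before Integrate(week 2); Triage(week 1) != Package(week 2); Integrate = Package = week 2; Research=week 1 in [week 1,week 3]; Audit=week 3 in [week 3,week 5]; Migrate=week 4 in [week 4,week 5]; Docs=week 2 in [week 2,week 3].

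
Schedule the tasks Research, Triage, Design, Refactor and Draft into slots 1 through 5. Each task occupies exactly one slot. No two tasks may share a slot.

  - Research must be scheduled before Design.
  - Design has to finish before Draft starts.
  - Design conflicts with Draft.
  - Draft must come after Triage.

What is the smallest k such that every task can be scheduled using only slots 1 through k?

5

The precedence chain requires at least 3 distinct slots.
With at most 1 per slot and 5 tasks, at least 5 slots are needed.
5 works (last occupied slot: 5): for example Draft -> 4; Research -> 1; Design -> 2; Triage -> 3; Refactor -> 5.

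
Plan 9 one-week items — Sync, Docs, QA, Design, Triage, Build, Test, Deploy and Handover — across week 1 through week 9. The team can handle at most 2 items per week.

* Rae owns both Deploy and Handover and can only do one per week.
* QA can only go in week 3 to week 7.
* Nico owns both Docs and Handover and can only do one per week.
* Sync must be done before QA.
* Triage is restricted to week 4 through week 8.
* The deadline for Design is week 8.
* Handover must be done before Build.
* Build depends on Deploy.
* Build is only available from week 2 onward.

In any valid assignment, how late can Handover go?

Downstream work caps Handover at week 8.
Handover at week 8 is achievable: Docs in week 2; Design in week 1; Deploy in week 2; QA in week 3; Triage in week 4; Test in week 3; Sync in week 1; Handover in week 8; Build in week 9.

week 8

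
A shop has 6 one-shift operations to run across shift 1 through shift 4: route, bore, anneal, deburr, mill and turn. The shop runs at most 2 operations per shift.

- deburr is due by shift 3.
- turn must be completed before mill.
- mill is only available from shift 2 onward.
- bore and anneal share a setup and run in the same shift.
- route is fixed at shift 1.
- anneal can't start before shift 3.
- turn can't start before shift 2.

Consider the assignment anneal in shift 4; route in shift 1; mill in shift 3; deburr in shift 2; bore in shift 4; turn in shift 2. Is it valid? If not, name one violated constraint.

Valid

bore and anneal share a setup and run in the same shift — holds.
anneal can't start before shift 3 — holds.
turn can't start before shift 2 — holds.
route is fixed at shift 1 — holds.
mill is only available from shift 2 onward — holds.
deburr is due by shift 3 — holds.
The shop runs at most 2 operations per shift — holds.
turn must be completed before mill — holds.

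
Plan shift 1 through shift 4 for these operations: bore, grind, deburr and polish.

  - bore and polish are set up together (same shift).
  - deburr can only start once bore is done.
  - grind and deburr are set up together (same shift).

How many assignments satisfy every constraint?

Splitting on bore: it can be shift 1 (3), shift 2 (2), shift 3 (1). Listing each branch's schedules as (grind, deburr, polish) by shift number:
bore=shift 1: (2,2,1) (3,3,1) (4,4,1) — 3.
bore=shift 2: (3,3,2) (4,4,2) — 2.
bore=shift 3: (4,4,3) — 1.
Summing: 3 + 2 + 1 = 6.

6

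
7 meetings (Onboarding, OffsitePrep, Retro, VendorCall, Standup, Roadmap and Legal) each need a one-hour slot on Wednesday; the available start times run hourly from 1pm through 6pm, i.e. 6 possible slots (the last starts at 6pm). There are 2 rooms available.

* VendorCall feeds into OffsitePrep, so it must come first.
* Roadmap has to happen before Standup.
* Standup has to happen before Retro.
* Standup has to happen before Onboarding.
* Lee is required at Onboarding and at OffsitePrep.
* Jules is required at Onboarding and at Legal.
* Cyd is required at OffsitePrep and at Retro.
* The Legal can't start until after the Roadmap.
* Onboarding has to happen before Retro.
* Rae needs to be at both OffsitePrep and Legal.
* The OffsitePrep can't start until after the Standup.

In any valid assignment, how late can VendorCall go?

5pm

Downstream work caps VendorCall at 5pm.
VendorCall at 5pm is achievable: VendorCall=5pm; Standup=2pm; Retro=4pm; Legal=2pm; OffsitePrep=6pm; Onboarding=3pm; Roadmap=1pm.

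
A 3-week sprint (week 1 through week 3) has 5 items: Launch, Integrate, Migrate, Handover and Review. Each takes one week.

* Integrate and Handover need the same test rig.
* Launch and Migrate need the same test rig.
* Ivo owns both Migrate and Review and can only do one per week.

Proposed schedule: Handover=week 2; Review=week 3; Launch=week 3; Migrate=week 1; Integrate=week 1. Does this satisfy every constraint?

Integrate and Handover need the same test rig — holds.
Ivo owns both Migrate and Review and can only do one per week — holds.
Launch and Migrate need the same test rig — holds.

Valid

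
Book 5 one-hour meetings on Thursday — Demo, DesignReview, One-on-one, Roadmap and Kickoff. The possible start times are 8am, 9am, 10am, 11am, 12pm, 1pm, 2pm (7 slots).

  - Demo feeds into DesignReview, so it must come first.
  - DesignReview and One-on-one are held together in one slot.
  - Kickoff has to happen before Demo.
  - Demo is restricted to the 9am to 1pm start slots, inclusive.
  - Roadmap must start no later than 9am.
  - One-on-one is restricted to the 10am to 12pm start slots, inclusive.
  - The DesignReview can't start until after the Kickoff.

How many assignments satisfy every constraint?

Splitting on Demo: it can be 9am (6), 10am (8), 11am (6). Listing each branch's schedules as (DesignReview, One-on-one, Roadmap, Kickoff):
Demo=9am: (10am,10am,8am,8am) (10am,10am,9am,8am) (11am,11am,8am,8am) (11am,11am,9am,8am) (12pm,12pm,8am,8am) (12pm,12pm,9am,8am) — 6.
Demo=10am: (11am,11am,8am,8am) (11am,11am,8am,9am) (11am,11am,9am,8am) (11am,11am,9am,9am) (12pm,12pm,8am,8am) (12pm,12pm,8am,9am) (12pm,12pm,9am,8am) (12pm,12pm,9am,9am) — 8.
Demo=11am: (12pm,12pm,8am,8am) (12pm,12pm,8am,9am) (12pm,12pm,8am,10am) (12pm,12pm,9am,8am) (12pm,12pm,9am,9am) (12pm,12pm,9am,10am) — 6.
Summing: 6 + 8 + 6 = 20.

20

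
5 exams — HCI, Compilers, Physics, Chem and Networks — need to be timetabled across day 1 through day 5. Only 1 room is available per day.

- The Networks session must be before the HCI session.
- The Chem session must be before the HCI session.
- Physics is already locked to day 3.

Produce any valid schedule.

Networks -> day 2; Compilers -> day 5; Chem -> day 1; HCI -> day 4; Physics -> day 3

Checking: Networks(day 2) before HCI(day 4); Chem(day 1) before HCI(day 4); Physics=day 3 in [day 3,day 3]; max 1 per day (cap 1).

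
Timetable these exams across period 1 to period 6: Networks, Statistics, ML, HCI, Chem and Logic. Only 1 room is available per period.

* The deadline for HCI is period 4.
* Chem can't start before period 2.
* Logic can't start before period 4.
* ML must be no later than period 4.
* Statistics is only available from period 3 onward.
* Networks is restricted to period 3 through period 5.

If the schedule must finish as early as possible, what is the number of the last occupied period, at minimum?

6

With at most 1 per period and 6 exams, at least 6 periods are needed.
Logic can't be placed before period 4, so the schedule must run through at least period 4.
6 works (last occupied period: period 6): for example Networks=period 3; HCI=period 2; Chem=period 6; ML=period 1; Logic=period 4; Statistics=period 5.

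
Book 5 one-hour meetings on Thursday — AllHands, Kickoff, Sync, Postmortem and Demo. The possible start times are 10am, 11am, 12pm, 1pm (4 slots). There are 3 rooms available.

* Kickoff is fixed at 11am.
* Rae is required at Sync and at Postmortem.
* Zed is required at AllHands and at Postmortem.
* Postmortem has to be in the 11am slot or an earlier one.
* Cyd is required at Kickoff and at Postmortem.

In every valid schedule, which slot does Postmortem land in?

10am

Postmortem's window is 10am–11am.
Kickoff is fixed at 11am, and Postmortem can't share a slot with Kickoff.
So Postmortem must be 10am.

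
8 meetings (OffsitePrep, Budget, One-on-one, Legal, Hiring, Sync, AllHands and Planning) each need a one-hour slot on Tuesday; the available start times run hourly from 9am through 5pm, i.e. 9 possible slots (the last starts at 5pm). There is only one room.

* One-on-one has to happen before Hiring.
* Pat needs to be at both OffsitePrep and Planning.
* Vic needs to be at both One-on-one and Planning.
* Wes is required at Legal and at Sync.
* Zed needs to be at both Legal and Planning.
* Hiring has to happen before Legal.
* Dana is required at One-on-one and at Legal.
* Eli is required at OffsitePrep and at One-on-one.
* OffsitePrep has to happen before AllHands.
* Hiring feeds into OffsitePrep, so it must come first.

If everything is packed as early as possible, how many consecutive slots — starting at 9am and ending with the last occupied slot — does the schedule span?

The precedence chain requires at least 4 distinct slots.
With at most 1 per slot and 8 meetings, at least 8 slots are needed.
8 works (last occupied slot: 4pm): for example One-on-one=9am, OffsitePrep=11am, AllHands=1pm, Hiring=10am, Sync=3pm, Legal=12pm, Planning=4pm, Budget=2pm.

8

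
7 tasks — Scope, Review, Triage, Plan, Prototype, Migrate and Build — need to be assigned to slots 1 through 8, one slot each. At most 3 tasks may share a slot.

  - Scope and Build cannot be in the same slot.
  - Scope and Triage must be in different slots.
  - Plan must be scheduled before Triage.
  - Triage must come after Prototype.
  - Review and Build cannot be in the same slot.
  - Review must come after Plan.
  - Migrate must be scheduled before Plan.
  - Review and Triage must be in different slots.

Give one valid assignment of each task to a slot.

Build -> 2; Prototype -> 1; Review -> 4; Migrate -> 1; Scope -> 1; Plan -> 2; Triage -> 3

Checking: Plan(2) before Triage(3); Plan(2) before Review(4); Migrate(1) before Plan(2); Prototype(1) before Triage(3); Review(4) != Triage(3); Scope(1) != Triage(3); Review(4) != Build(2); Scope(1) != Build(2); max 3 per slot (cap 3).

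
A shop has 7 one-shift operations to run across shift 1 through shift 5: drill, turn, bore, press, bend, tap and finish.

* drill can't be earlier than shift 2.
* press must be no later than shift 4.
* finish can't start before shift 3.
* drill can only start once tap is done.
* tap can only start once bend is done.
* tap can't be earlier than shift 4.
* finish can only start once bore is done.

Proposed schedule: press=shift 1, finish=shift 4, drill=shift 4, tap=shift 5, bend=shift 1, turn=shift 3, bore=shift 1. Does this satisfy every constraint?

finish can't start before shift 3 — holds.
finish can only start once bore is done — holds.
tap can only start once bend is done — holds.
press must be no later than shift 4 — holds.
drill can only start once tap is done — violated.
tap can't be earlier than shift 4 — holds.
drill can't be earlier than shift 2 — holds.

Invalid. drill can only start once tap is done.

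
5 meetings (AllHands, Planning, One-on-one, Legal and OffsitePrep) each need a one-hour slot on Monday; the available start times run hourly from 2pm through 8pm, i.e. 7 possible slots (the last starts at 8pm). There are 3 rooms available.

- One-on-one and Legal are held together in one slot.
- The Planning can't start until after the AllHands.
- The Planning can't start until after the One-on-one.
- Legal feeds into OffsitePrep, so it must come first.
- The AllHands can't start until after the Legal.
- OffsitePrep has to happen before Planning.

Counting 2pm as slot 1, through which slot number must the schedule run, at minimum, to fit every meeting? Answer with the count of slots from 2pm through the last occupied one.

The precedence chain requires at least 3 distinct slots.
With at most 3 per slot and 5 meetings, at least 2 slots are needed.
3 works (last occupied slot: 4pm): for example AllHands in 3pm; Planning in 4pm; One-on-one in 2pm; OffsitePrep in 3pm; Legal in 2pm.

3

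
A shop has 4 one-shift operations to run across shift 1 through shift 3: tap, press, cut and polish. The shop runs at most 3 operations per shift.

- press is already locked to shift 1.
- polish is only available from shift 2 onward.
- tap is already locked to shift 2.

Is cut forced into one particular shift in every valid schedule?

No

cut can be shift 1 (e.g. polish in shift 2, press in shift 1, tap in shift 2, cut in shift 1) or shift 2 (e.g. polish=shift 2, tap=shift 2, press=shift 1, cut=shift 2).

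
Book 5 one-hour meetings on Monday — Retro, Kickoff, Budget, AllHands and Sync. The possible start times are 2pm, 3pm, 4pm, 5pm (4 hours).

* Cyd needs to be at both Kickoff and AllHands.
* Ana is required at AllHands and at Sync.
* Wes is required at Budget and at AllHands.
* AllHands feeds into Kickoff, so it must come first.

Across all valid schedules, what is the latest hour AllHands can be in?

Downstream work caps AllHands at 4pm.
AllHands at 4pm is achievable: AllHands in 4pm; Budget in 2pm; Sync in 2pm; Retro in 2pm; Kickoff in 5pm.

4pm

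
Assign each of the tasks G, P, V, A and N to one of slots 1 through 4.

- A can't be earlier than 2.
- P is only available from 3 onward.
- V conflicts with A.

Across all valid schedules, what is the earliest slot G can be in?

1

G at 1 is achievable: N in 1; V in 1; P in 3; G in 1; A in 2.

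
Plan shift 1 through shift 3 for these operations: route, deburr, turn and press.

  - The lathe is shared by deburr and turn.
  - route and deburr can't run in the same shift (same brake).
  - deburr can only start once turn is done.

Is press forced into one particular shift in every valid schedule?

press can be shift 1 (e.g. route -> shift 1; deburr -> shift 2; press -> shift 1; turn -> shift 1) or shift 2 (e.g. press -> shift 2, route -> shift 1, turn -> shift 1, deburr -> shift 2).

No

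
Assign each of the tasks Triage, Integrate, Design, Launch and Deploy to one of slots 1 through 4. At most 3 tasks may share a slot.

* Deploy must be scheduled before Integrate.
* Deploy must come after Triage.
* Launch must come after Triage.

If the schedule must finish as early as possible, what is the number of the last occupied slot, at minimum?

The precedence chain requires at least 3 distinct slots.
With at most 3 per slot and 5 tasks, at least 2 slots are needed.
3 works (last occupied slot: 3): for example Deploy -> 2, Triage -> 1, Design -> 1, Launch -> 2, Integrate -> 3.

slot 3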